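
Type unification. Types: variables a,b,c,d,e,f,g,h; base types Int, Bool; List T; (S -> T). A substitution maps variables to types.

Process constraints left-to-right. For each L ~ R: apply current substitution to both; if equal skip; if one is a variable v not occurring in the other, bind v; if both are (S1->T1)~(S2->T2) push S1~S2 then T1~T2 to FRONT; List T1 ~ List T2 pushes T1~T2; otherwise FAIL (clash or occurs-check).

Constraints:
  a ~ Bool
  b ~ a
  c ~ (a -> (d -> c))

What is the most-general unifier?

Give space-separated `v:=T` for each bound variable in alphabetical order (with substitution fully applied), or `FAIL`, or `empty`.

Answer: FAIL

Derivation:
step 1: unify a ~ Bool  [subst: {-} | 2 pending]
  bind a := Bool
step 2: unify b ~ Bool  [subst: {a:=Bool} | 1 pending]
  bind b := Bool
step 3: unify c ~ (Bool -> (d -> c))  [subst: {a:=Bool, b:=Bool} | 0 pending]
  occurs-check fail: c in (Bool -> (d -> c))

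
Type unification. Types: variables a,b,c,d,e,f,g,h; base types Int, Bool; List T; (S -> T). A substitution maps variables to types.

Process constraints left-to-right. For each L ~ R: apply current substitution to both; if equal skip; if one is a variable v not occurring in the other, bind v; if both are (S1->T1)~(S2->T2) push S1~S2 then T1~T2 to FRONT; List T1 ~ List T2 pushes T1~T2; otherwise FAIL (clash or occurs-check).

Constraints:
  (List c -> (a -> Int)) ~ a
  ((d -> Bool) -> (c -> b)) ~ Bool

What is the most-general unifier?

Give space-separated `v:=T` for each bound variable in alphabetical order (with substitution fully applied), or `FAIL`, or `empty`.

step 1: unify (List c -> (a -> Int)) ~ a  [subst: {-} | 1 pending]
  occurs-check fail

Answer: FAIL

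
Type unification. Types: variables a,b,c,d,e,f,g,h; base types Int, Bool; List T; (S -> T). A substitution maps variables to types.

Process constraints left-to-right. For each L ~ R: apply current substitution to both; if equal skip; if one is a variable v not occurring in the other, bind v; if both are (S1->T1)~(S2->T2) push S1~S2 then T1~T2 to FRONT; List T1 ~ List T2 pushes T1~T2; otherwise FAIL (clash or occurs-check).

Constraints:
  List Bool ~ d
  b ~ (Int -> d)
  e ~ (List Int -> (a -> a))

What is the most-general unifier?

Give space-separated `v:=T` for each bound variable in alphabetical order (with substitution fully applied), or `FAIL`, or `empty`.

Answer: b:=(Int -> List Bool) d:=List Bool e:=(List Int -> (a -> a))

Derivation:
step 1: unify List Bool ~ d  [subst: {-} | 2 pending]
  bind d := List Bool
step 2: unify b ~ (Int -> List Bool)  [subst: {d:=List Bool} | 1 pending]
  bind b := (Int -> List Bool)
step 3: unify e ~ (List Int -> (a -> a))  [subst: {d:=List Bool, b:=(Int -> List Bool)} | 0 pending]
  bind e := (List Int -> (a -> a))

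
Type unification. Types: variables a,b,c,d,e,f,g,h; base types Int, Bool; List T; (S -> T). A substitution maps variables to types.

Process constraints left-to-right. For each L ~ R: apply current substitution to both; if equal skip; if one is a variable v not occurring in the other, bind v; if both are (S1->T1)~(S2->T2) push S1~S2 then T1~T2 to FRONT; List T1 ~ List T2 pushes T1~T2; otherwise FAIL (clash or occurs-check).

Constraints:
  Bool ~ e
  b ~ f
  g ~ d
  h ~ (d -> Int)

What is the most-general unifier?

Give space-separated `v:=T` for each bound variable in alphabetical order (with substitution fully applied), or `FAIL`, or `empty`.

step 1: unify Bool ~ e  [subst: {-} | 3 pending]
  bind e := Bool
step 2: unify b ~ f  [subst: {e:=Bool} | 2 pending]
  bind b := f
step 3: unify g ~ d  [subst: {e:=Bool, b:=f} | 1 pending]
  bind g := d
step 4: unify h ~ (d -> Int)  [subst: {e:=Bool, b:=f, g:=d} | 0 pending]
  bind h := (d -> Int)

Answer: b:=f e:=Bool g:=d h:=(d -> Int)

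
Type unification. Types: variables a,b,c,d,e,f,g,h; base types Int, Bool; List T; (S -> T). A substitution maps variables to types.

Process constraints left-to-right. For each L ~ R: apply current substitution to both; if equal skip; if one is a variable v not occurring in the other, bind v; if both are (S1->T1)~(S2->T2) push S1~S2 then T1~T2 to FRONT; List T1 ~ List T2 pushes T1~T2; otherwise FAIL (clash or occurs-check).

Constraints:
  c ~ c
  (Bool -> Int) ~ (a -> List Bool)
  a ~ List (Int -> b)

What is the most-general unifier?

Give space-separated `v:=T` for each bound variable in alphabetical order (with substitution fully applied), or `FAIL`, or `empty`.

step 1: unify c ~ c  [subst: {-} | 2 pending]
  -> identical, skip
step 2: unify (Bool -> Int) ~ (a -> List Bool)  [subst: {-} | 1 pending]
  -> decompose arrow: push Bool~a, Int~List Bool
step 3: unify Bool ~ a  [subst: {-} | 2 pending]
  bind a := Bool
step 4: unify Int ~ List Bool  [subst: {a:=Bool} | 1 pending]
  clash: Int vs List Bool

Answer: FAIL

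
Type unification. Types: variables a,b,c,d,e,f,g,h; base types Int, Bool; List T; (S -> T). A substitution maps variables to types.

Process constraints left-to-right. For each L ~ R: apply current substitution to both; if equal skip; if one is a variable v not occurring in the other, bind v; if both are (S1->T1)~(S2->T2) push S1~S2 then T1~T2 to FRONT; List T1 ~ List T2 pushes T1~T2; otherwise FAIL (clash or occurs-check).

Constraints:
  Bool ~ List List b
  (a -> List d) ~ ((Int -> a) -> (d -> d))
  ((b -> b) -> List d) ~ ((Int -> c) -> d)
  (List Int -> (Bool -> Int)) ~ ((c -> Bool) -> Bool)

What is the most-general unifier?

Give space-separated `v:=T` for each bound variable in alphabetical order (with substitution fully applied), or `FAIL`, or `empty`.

Answer: FAIL

Derivation:
step 1: unify Bool ~ List List b  [subst: {-} | 3 pending]
  clash: Bool vs List List b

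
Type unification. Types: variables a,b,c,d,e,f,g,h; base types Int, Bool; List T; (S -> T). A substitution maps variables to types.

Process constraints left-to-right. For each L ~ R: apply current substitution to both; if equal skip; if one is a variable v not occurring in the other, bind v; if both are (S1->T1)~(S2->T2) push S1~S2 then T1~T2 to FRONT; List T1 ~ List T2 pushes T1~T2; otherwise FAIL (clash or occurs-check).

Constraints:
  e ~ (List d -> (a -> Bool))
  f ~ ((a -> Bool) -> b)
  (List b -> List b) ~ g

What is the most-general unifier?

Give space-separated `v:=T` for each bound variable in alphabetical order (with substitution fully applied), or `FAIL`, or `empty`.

step 1: unify e ~ (List d -> (a -> Bool))  [subst: {-} | 2 pending]
  bind e := (List d -> (a -> Bool))
step 2: unify f ~ ((a -> Bool) -> b)  [subst: {e:=(List d -> (a -> Bool))} | 1 pending]
  bind f := ((a -> Bool) -> b)
step 3: unify (List b -> List b) ~ g  [subst: {e:=(List d -> (a -> Bool)), f:=((a -> Bool) -> b)} | 0 pending]
  bind g := (List b -> List b)

Answer: e:=(List d -> (a -> Bool)) f:=((a -> Bool) -> b) g:=(List b -> List b)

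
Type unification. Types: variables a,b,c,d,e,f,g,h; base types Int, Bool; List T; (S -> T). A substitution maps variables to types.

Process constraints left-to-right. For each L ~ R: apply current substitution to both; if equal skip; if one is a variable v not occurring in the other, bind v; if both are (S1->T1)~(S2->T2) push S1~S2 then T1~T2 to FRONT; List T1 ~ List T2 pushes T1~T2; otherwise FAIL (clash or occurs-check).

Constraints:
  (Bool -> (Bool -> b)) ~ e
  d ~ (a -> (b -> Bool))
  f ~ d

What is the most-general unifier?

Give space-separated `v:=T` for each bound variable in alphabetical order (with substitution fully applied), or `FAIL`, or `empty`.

Answer: d:=(a -> (b -> Bool)) e:=(Bool -> (Bool -> b)) f:=(a -> (b -> Bool))

Derivation:
step 1: unify (Bool -> (Bool -> b)) ~ e  [subst: {-} | 2 pending]
  bind e := (Bool -> (Bool -> b))
step 2: unify d ~ (a -> (b -> Bool))  [subst: {e:=(Bool -> (Bool -> b))} | 1 pending]
  bind d := (a -> (b -> Bool))
step 3: unify f ~ (a -> (b -> Bool))  [subst: {e:=(Bool -> (Bool -> b)), d:=(a -> (b -> Bool))} | 0 pending]
  bind f := (a -> (b -> Bool))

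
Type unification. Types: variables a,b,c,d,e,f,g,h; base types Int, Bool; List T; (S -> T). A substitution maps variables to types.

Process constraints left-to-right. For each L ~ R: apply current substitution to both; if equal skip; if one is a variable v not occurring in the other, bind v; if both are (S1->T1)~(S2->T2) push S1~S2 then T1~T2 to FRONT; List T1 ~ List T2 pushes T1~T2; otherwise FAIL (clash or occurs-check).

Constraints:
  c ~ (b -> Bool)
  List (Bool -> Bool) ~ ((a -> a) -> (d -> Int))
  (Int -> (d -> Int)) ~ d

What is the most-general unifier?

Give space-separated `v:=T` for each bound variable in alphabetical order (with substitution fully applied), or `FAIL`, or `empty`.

Answer: FAIL

Derivation:
step 1: unify c ~ (b -> Bool)  [subst: {-} | 2 pending]
  bind c := (b -> Bool)
step 2: unify List (Bool -> Bool) ~ ((a -> a) -> (d -> Int))  [subst: {c:=(b -> Bool)} | 1 pending]
  clash: List (Bool -> Bool) vs ((a -> a) -> (d -> Int))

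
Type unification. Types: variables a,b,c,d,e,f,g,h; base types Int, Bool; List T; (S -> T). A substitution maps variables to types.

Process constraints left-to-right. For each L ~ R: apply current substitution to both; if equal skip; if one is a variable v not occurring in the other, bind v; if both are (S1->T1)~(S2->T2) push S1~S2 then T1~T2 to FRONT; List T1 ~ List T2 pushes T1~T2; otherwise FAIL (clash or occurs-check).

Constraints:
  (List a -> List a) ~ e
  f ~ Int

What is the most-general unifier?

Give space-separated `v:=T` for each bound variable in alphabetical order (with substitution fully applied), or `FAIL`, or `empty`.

step 1: unify (List a -> List a) ~ e  [subst: {-} | 1 pending]
  bind e := (List a -> List a)
step 2: unify f ~ Int  [subst: {e:=(List a -> List a)} | 0 pending]
  bind f := Int

Answer: e:=(List a -> List a) f:=Int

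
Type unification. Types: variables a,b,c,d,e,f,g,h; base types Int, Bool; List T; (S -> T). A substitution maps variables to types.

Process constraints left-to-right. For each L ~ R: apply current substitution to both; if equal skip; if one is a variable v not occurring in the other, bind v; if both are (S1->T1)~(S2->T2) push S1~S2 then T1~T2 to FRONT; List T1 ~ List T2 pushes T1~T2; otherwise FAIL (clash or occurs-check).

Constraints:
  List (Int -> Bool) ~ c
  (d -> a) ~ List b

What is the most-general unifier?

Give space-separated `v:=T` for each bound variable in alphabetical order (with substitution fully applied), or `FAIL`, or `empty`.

step 1: unify List (Int -> Bool) ~ c  [subst: {-} | 1 pending]
  bind c := List (Int -> Bool)
step 2: unify (d -> a) ~ List b  [subst: {c:=List (Int -> Bool)} | 0 pending]
  clash: (d -> a) vs List b

Answer: FAIL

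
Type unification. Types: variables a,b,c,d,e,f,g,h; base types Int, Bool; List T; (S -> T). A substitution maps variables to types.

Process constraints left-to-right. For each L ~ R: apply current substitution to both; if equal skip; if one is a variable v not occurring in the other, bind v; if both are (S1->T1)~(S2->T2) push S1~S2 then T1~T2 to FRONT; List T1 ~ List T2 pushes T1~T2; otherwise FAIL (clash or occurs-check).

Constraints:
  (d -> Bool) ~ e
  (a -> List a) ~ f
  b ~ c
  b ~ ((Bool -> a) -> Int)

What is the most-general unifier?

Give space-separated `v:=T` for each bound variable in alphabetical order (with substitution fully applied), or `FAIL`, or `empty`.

Answer: b:=((Bool -> a) -> Int) c:=((Bool -> a) -> Int) e:=(d -> Bool) f:=(a -> List a)

Derivation:
step 1: unify (d -> Bool) ~ e  [subst: {-} | 3 pending]
  bind e := (d -> Bool)
step 2: unify (a -> List a) ~ f  [subst: {e:=(d -> Bool)} | 2 pending]
  bind f := (a -> List a)
step 3: unify b ~ c  [subst: {e:=(d -> Bool), f:=(a -> List a)} | 1 pending]
  bind b := c
step 4: unify c ~ ((Bool -> a) -> Int)  [subst: {e:=(d -> Bool), f:=(a -> List a), b:=c} | 0 pending]
  bind c := ((Bool -> a) -> Int)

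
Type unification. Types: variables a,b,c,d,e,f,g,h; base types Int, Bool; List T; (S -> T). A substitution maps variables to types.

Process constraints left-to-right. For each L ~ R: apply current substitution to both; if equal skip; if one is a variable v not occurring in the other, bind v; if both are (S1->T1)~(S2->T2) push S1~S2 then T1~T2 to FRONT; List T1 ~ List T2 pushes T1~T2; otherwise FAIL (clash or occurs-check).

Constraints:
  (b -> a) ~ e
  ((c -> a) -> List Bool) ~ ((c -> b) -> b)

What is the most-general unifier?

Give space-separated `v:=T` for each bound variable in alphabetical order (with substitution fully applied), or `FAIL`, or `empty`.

step 1: unify (b -> a) ~ e  [subst: {-} | 1 pending]
  bind e := (b -> a)
step 2: unify ((c -> a) -> List Bool) ~ ((c -> b) -> b)  [subst: {e:=(b -> a)} | 0 pending]
  -> decompose arrow: push (c -> a)~(c -> b), List Bool~b
step 3: unify (c -> a) ~ (c -> b)  [subst: {e:=(b -> a)} | 1 pending]
  -> decompose arrow: push c~c, a~b
step 4: unify c ~ c  [subst: {e:=(b -> a)} | 2 pending]
  -> identical, skip
step 5: unify a ~ b  [subst: {e:=(b -> a)} | 1 pending]
  bind a := b
step 6: unify List Bool ~ b  [subst: {e:=(b -> a), a:=b} | 0 pending]
  bind b := List Bool

Answer: a:=List Bool b:=List Bool e:=(List Bool -> List Bool)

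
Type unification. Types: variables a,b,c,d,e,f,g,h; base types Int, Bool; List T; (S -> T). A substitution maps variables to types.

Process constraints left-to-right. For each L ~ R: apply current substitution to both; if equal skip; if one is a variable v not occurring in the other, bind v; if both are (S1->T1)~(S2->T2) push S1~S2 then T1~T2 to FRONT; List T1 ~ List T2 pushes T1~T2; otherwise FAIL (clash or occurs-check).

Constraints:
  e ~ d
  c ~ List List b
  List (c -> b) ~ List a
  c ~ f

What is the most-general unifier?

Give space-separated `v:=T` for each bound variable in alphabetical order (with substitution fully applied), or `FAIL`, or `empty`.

step 1: unify e ~ d  [subst: {-} | 3 pending]
  bind e := d
step 2: unify c ~ List List b  [subst: {e:=d} | 2 pending]
  bind c := List List b
step 3: unify List (List List b -> b) ~ List a  [subst: {e:=d, c:=List List b} | 1 pending]
  -> decompose List: push (List List b -> b)~a
step 4: unify (List List b -> b) ~ a  [subst: {e:=d, c:=List List b} | 1 pending]
  bind a := (List List b -> b)
step 5: unify List List b ~ f  [subst: {e:=d, c:=List List b, a:=(List List b -> b)} | 0 pending]
  bind f := List List b

Answer: a:=(List List b -> b) c:=List List b e:=d f:=List List b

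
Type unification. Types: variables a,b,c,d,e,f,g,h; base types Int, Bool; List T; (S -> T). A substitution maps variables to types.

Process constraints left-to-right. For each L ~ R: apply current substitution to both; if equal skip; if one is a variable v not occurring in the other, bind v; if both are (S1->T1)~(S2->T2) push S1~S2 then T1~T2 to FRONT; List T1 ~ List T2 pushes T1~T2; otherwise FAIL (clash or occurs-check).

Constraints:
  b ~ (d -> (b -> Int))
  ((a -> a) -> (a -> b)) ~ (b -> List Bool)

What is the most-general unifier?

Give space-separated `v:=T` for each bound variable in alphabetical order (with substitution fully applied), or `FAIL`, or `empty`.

step 1: unify b ~ (d -> (b -> Int))  [subst: {-} | 1 pending]
  occurs-check fail: b in (d -> (b -> Int))

Answer: FAIL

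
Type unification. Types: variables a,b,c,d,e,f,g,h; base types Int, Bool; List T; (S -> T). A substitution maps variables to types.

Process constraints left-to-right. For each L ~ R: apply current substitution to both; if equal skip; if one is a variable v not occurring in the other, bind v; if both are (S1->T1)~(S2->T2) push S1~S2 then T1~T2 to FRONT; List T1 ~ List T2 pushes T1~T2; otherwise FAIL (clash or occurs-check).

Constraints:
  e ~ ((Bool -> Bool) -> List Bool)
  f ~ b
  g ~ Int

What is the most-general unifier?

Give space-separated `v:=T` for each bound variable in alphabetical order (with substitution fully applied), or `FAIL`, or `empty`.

Answer: e:=((Bool -> Bool) -> List Bool) f:=b g:=Int

Derivation:
step 1: unify e ~ ((Bool -> Bool) -> List Bool)  [subst: {-} | 2 pending]
  bind e := ((Bool -> Bool) -> List Bool)
step 2: unify f ~ b  [subst: {e:=((Bool -> Bool) -> List Bool)} | 1 pending]
  bind f := b
step 3: unify g ~ Int  [subst: {e:=((Bool -> Bool) -> List Bool), f:=b} | 0 pending]
  bind g := Int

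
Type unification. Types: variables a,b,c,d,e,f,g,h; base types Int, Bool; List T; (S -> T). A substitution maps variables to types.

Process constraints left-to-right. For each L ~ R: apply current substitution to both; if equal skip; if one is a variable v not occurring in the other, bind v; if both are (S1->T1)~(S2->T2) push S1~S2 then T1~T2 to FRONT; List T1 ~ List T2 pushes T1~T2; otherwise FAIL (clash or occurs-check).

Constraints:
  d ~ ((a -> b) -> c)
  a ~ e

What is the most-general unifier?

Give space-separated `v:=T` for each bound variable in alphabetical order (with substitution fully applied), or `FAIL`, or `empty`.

Answer: a:=e d:=((e -> b) -> c)

Derivation:
step 1: unify d ~ ((a -> b) -> c)  [subst: {-} | 1 pending]
  bind d := ((a -> b) -> c)
step 2: unify a ~ e  [subst: {d:=((a -> b) -> c)} | 0 pending]
  bind a := e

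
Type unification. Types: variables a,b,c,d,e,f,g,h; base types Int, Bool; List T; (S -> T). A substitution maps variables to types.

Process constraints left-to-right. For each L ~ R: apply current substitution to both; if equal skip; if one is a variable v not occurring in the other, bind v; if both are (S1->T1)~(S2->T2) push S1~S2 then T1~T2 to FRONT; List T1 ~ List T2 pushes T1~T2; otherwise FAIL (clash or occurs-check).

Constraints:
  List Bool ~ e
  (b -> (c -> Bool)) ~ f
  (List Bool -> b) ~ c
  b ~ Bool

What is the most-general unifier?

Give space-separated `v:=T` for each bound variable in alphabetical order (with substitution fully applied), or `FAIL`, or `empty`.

step 1: unify List Bool ~ e  [subst: {-} | 3 pending]
  bind e := List Bool
step 2: unify (b -> (c -> Bool)) ~ f  [subst: {e:=List Bool} | 2 pending]
  bind f := (b -> (c -> Bool))
step 3: unify (List Bool -> b) ~ c  [subst: {e:=List Bool, f:=(b -> (c -> Bool))} | 1 pending]
  bind c := (List Bool -> b)
step 4: unify b ~ Bool  [subst: {e:=List Bool, f:=(b -> (c -> Bool)), c:=(List Bool -> b)} | 0 pending]
  bind b := Bool

Answer: b:=Bool c:=(List Bool -> Bool) e:=List Bool f:=(Bool -> ((List Bool -> Bool) -> Bool))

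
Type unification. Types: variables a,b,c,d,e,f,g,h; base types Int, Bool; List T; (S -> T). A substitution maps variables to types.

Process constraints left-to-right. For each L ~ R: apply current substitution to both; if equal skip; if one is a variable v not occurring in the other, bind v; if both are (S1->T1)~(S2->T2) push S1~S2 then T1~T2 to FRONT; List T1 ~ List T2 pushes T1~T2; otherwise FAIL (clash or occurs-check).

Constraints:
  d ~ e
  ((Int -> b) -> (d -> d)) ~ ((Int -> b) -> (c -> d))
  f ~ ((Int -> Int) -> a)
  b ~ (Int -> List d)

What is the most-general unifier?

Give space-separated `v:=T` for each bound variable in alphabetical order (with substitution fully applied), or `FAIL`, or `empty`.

step 1: unify d ~ e  [subst: {-} | 3 pending]
  bind d := e
step 2: unify ((Int -> b) -> (e -> e)) ~ ((Int -> b) -> (c -> e))  [subst: {d:=e} | 2 pending]
  -> decompose arrow: push (Int -> b)~(Int -> b), (e -> e)~(c -> e)
step 3: unify (Int -> b) ~ (Int -> b)  [subst: {d:=e} | 3 pending]
  -> identical, skip
step 4: unify (e -> e) ~ (c -> e)  [subst: {d:=e} | 2 pending]
  -> decompose arrow: push e~c, e~e
step 5: unify e ~ c  [subst: {d:=e} | 3 pending]
  bind e := c
step 6: unify c ~ c  [subst: {d:=e, e:=c} | 2 pending]
  -> identical, skip
step 7: unify f ~ ((Int -> Int) -> a)  [subst: {d:=e, e:=c} | 1 pending]
  bind f := ((Int -> Int) -> a)
step 8: unify b ~ (Int -> List c)  [subst: {d:=e, e:=c, f:=((Int -> Int) -> a)} | 0 pending]
  bind b := (Int -> List c)

Answer: b:=(Int -> List c) d:=c e:=c f:=((Int -> Int) -> a)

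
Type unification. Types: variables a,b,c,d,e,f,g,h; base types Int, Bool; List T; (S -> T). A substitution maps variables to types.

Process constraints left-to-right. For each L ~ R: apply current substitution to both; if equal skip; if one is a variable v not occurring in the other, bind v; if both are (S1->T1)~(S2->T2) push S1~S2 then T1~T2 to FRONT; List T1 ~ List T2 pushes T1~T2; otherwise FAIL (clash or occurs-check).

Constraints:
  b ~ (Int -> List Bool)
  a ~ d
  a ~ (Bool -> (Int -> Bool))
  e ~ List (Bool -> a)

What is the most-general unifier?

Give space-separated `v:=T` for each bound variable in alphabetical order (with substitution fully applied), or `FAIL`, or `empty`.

step 1: unify b ~ (Int -> List Bool)  [subst: {-} | 3 pending]
  bind b := (Int -> List Bool)
step 2: unify a ~ d  [subst: {b:=(Int -> List Bool)} | 2 pending]
  bind a := d
step 3: unify d ~ (Bool -> (Int -> Bool))  [subst: {b:=(Int -> List Bool), a:=d} | 1 pending]
  bind d := (Bool -> (Int -> Bool))
step 4: unify e ~ List (Bool -> (Bool -> (Int -> Bool)))  [subst: {b:=(Int -> List Bool), a:=d, d:=(Bool -> (Int -> Bool))} | 0 pending]
  bind e := List (Bool -> (Bool -> (Int -> Bool)))

Answer: a:=(Bool -> (Int -> Bool)) b:=(Int -> List Bool) d:=(Bool -> (Int -> Bool)) e:=List (Bool -> (Bool -> (Int -> Bool)))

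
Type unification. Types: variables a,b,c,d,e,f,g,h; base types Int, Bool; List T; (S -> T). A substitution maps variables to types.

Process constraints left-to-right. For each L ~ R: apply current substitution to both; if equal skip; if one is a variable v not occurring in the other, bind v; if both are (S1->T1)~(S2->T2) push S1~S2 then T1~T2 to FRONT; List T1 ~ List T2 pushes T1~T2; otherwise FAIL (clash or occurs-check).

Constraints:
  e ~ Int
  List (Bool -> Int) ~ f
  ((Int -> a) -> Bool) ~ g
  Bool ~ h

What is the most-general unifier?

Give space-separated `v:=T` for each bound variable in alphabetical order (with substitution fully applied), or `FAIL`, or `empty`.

Answer: e:=Int f:=List (Bool -> Int) g:=((Int -> a) -> Bool) h:=Bool

Derivation:
step 1: unify e ~ Int  [subst: {-} | 3 pending]
  bind e := Int
step 2: unify List (Bool -> Int) ~ f  [subst: {e:=Int} | 2 pending]
  bind f := List (Bool -> Int)
step 3: unify ((Int -> a) -> Bool) ~ g  [subst: {e:=Int, f:=List (Bool -> Int)} | 1 pending]
  bind g := ((Int -> a) -> Bool)
step 4: unify Bool ~ h  [subst: {e:=Int, f:=List (Bool -> Int), g:=((Int -> a) -> Bool)} | 0 pending]
  bind h := Bool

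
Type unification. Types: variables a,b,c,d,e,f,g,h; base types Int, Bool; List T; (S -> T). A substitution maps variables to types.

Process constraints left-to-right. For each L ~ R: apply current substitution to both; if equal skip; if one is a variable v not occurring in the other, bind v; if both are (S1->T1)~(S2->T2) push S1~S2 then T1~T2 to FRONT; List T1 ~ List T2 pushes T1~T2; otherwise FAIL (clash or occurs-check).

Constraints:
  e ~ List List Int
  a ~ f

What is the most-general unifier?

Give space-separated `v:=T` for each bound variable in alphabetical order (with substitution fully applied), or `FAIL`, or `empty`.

step 1: unify e ~ List List Int  [subst: {-} | 1 pending]
  bind e := List List Int
step 2: unify a ~ f  [subst: {e:=List List Int} | 0 pending]
  bind a := f

Answer: a:=f e:=List List Int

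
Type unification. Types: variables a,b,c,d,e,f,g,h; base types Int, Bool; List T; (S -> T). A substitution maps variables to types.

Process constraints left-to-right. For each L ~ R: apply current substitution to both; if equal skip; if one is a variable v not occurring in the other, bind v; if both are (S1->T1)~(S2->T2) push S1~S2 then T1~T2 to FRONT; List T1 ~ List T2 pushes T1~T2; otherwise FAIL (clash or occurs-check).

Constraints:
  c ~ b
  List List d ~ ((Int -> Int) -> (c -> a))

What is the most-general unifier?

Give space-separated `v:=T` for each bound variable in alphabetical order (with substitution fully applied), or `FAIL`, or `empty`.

Answer: FAIL

Derivation:
step 1: unify c ~ b  [subst: {-} | 1 pending]
  bind c := b
step 2: unify List List d ~ ((Int -> Int) -> (b -> a))  [subst: {c:=b} | 0 pending]
  clash: List List d vs ((Int -> Int) -> (b -> a))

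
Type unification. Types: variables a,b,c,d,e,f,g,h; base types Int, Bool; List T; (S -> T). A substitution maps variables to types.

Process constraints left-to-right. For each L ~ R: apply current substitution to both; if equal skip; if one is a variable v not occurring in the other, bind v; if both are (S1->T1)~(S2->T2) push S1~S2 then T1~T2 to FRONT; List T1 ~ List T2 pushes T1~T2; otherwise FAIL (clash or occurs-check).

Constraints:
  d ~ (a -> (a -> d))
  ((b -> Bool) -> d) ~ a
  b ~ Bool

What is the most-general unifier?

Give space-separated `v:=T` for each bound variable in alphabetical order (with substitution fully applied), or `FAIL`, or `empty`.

step 1: unify d ~ (a -> (a -> d))  [subst: {-} | 2 pending]
  occurs-check fail: d in (a -> (a -> d))

Answer: FAIL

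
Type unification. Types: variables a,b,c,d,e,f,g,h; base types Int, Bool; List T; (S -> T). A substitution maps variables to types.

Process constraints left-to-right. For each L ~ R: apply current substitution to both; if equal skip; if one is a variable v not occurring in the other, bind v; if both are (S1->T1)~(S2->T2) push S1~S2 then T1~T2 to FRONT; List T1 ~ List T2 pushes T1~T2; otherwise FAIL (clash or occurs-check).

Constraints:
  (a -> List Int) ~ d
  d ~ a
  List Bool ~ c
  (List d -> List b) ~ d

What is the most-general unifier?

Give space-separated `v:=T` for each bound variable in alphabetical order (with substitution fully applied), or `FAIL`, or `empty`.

Answer: FAIL

Derivation:
step 1: unify (a -> List Int) ~ d  [subst: {-} | 3 pending]
  bind d := (a -> List Int)
step 2: unify (a -> List Int) ~ a  [subst: {d:=(a -> List Int)} | 2 pending]
  occurs-check fail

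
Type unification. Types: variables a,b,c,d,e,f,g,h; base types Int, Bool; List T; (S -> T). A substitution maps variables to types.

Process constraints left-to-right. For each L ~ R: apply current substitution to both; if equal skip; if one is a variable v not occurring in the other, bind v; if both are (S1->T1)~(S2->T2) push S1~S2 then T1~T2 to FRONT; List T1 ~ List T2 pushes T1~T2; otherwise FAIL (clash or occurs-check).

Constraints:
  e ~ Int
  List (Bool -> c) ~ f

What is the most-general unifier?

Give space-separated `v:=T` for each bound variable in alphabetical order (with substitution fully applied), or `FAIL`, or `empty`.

step 1: unify e ~ Int  [subst: {-} | 1 pending]
  bind e := Int
step 2: unify List (Bool -> c) ~ f  [subst: {e:=Int} | 0 pending]
  bind f := List (Bool -> c)

Answer: e:=Int f:=List (Bool -> c)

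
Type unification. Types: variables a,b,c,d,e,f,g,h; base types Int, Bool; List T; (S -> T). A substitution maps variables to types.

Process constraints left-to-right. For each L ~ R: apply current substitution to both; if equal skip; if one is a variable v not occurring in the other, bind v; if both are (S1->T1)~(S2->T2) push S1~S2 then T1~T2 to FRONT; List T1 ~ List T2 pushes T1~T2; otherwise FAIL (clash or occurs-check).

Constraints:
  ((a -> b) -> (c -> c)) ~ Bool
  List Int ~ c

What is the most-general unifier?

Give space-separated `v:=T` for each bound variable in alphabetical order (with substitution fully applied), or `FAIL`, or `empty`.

Answer: FAIL

Derivation:
step 1: unify ((a -> b) -> (c -> c)) ~ Bool  [subst: {-} | 1 pending]
  clash: ((a -> b) -> (c -> c)) vs Bool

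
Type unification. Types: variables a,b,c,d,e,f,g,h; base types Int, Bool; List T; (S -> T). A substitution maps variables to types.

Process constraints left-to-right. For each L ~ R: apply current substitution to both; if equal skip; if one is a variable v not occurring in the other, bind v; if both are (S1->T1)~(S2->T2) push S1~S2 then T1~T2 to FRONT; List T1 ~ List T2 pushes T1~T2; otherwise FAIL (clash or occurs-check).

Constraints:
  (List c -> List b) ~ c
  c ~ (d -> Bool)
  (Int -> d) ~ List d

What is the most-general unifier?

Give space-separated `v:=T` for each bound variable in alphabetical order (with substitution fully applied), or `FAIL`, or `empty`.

step 1: unify (List c -> List b) ~ c  [subst: {-} | 2 pending]
  occurs-check fail

Answer: FAIL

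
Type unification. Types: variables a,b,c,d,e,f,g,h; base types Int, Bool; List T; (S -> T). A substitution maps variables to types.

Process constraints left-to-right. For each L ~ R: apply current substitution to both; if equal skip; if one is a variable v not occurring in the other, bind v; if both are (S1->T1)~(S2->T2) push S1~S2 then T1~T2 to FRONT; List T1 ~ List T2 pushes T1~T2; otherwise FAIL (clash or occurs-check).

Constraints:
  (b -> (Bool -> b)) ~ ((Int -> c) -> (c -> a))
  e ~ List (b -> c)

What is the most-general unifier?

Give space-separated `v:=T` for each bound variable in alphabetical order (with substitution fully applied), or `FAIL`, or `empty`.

step 1: unify (b -> (Bool -> b)) ~ ((Int -> c) -> (c -> a))  [subst: {-} | 1 pending]
  -> decompose arrow: push b~(Int -> c), (Bool -> b)~(c -> a)
step 2: unify b ~ (Int -> c)  [subst: {-} | 2 pending]
  bind b := (Int -> c)
step 3: unify (Bool -> (Int -> c)) ~ (c -> a)  [subst: {b:=(Int -> c)} | 1 pending]
  -> decompose arrow: push Bool~c, (Int -> c)~a
step 4: unify Bool ~ c  [subst: {b:=(Int -> c)} | 2 pending]
  bind c := Bool
step 5: unify (Int -> Bool) ~ a  [subst: {b:=(Int -> c), c:=Bool} | 1 pending]
  bind a := (Int -> Bool)
step 6: unify e ~ List ((Int -> Bool) -> Bool)  [subst: {b:=(Int -> c), c:=Bool, a:=(Int -> Bool)} | 0 pending]
  bind e := List ((Int -> Bool) -> Bool)

Answer: a:=(Int -> Bool) b:=(Int -> Bool) c:=Bool e:=List ((Int -> Bool) -> Bool)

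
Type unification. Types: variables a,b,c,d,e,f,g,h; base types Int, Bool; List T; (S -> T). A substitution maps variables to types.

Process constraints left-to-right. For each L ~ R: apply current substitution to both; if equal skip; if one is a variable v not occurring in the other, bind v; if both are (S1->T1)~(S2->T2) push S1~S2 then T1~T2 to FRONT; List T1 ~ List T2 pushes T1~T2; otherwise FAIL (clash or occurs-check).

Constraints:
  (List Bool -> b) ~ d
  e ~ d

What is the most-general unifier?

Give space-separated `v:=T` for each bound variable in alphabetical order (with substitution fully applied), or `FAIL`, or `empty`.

Answer: d:=(List Bool -> b) e:=(List Bool -> b)

Derivation:
step 1: unify (List Bool -> b) ~ d  [subst: {-} | 1 pending]
  bind d := (List Bool -> b)
step 2: unify e ~ (List Bool -> b)  [subst: {d:=(List Bool -> b)} | 0 pending]
  bind e := (List Bool -> b)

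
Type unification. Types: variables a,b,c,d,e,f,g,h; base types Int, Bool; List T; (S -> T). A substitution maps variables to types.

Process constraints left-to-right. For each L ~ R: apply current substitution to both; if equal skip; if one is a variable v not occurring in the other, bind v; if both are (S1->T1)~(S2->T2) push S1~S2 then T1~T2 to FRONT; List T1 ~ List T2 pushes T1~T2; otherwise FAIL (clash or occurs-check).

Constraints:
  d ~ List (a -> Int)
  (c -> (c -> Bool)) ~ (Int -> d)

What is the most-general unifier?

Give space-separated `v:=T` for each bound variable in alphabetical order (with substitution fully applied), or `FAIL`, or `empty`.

Answer: FAIL

Derivation:
step 1: unify d ~ List (a -> Int)  [subst: {-} | 1 pending]
  bind d := List (a -> Int)
step 2: unify (c -> (c -> Bool)) ~ (Int -> List (a -> Int))  [subst: {d:=List (a -> Int)} | 0 pending]
  -> decompose arrow: push c~Int, (c -> Bool)~List (a -> Int)
step 3: unify c ~ Int  [subst: {d:=List (a -> Int)} | 1 pending]
  bind c := Int
step 4: unify (Int -> Bool) ~ List (a -> Int)  [subst: {d:=List (a -> Int), c:=Int} | 0 pending]
  clash: (Int -> Bool) vs List (a -> Int)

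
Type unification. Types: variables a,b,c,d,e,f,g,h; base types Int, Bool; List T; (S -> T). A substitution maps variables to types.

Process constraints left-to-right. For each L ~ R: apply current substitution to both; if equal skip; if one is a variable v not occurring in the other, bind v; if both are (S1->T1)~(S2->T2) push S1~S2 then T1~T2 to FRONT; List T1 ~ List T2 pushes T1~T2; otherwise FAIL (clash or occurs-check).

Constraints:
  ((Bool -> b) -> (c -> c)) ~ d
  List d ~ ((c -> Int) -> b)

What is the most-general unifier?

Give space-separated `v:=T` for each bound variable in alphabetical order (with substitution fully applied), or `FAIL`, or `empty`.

step 1: unify ((Bool -> b) -> (c -> c)) ~ d  [subst: {-} | 1 pending]
  bind d := ((Bool -> b) -> (c -> c))
step 2: unify List ((Bool -> b) -> (c -> c)) ~ ((c -> Int) -> b)  [subst: {d:=((Bool -> b) -> (c -> c))} | 0 pending]
  clash: List ((Bool -> b) -> (c -> c)) vs ((c -> Int) -> b)

Answer: FAIL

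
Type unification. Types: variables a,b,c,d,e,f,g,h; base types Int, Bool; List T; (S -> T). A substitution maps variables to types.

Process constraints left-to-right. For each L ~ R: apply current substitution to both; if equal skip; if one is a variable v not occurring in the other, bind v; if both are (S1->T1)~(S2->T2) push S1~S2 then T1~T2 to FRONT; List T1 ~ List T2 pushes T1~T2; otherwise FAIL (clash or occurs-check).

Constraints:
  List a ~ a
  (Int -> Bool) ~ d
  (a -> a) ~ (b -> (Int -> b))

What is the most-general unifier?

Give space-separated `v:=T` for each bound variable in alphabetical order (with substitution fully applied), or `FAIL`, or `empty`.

Answer: FAIL

Derivation:
step 1: unify List a ~ a  [subst: {-} | 2 pending]
  occurs-check fail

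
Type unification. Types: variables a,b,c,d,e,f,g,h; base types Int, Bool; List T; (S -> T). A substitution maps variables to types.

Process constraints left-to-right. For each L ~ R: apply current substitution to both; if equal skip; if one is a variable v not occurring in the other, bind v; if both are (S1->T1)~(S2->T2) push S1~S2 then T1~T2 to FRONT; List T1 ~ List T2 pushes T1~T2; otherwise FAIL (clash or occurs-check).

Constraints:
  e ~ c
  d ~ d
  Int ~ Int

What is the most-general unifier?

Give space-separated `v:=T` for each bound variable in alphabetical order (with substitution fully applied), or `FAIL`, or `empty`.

step 1: unify e ~ c  [subst: {-} | 2 pending]
  bind e := c
step 2: unify d ~ d  [subst: {e:=c} | 1 pending]
  -> identical, skip
step 3: unify Int ~ Int  [subst: {e:=c} | 0 pending]
  -> identical, skip

Answer: e:=c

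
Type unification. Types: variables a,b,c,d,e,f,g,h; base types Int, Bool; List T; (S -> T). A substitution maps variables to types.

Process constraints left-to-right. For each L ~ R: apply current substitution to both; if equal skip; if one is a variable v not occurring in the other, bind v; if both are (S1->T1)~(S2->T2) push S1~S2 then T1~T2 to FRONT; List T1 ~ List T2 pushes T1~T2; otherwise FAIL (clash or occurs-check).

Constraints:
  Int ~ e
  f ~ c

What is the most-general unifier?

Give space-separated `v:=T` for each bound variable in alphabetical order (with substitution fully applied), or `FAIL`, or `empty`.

Answer: e:=Int f:=c

Derivation:
step 1: unify Int ~ e  [subst: {-} | 1 pending]
  bind e := Int
step 2: unify f ~ c  [subst: {e:=Int} | 0 pending]
  bind f := c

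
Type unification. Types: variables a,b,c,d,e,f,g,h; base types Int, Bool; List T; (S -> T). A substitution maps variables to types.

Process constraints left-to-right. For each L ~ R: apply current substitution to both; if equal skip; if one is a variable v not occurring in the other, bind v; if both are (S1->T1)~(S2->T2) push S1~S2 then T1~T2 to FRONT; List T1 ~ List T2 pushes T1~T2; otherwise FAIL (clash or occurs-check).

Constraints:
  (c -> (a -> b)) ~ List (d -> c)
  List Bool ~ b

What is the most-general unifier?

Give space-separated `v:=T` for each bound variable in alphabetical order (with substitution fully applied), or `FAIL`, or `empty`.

Answer: FAIL

Derivation:
step 1: unify (c -> (a -> b)) ~ List (d -> c)  [subst: {-} | 1 pending]
  clash: (c -> (a -> b)) vs List (d -> c)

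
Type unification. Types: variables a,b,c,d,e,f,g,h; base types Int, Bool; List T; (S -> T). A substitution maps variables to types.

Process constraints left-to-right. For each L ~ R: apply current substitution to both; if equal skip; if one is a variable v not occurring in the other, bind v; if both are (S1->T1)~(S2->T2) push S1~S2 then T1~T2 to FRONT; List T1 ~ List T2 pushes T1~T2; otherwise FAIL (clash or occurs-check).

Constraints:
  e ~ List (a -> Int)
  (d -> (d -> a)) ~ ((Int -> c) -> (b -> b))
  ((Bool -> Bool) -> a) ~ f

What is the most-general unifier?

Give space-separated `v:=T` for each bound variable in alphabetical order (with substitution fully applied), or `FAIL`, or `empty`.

step 1: unify e ~ List (a -> Int)  [subst: {-} | 2 pending]
  bind e := List (a -> Int)
step 2: unify (d -> (d -> a)) ~ ((Int -> c) -> (b -> b))  [subst: {e:=List (a -> Int)} | 1 pending]
  -> decompose arrow: push d~(Int -> c), (d -> a)~(b -> b)
step 3: unify d ~ (Int -> c)  [subst: {e:=List (a -> Int)} | 2 pending]
  bind d := (Int -> c)
step 4: unify ((Int -> c) -> a) ~ (b -> b)  [subst: {e:=List (a -> Int), d:=(Int -> c)} | 1 pending]
  -> decompose arrow: push (Int -> c)~b, a~b
step 5: unify (Int -> c) ~ b  [subst: {e:=List (a -> Int), d:=(Int -> c)} | 2 pending]
  bind b := (Int -> c)
step 6: unify a ~ (Int -> c)  [subst: {e:=List (a -> Int), d:=(Int -> c), b:=(Int -> c)} | 1 pending]
  bind a := (Int -> c)
step 7: unify ((Bool -> Bool) -> (Int -> c)) ~ f  [subst: {e:=List (a -> Int), d:=(Int -> c), b:=(Int -> c), a:=(Int -> c)} | 0 pending]
  bind f := ((Bool -> Bool) -> (Int -> c))

Answer: a:=(Int -> c) b:=(Int -> c) d:=(Int -> c) e:=List ((Int -> c) -> Int) f:=((Bool -> Bool) -> (Int -> c))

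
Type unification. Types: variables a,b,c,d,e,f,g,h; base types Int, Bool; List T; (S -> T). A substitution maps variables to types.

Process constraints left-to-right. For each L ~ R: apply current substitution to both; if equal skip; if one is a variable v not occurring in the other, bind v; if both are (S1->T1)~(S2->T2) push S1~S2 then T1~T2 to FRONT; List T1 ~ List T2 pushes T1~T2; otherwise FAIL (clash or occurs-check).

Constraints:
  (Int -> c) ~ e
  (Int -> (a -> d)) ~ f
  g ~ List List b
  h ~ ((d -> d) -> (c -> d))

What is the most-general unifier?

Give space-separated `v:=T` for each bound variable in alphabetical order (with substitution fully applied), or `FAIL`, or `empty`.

step 1: unify (Int -> c) ~ e  [subst: {-} | 3 pending]
  bind e := (Int -> c)
step 2: unify (Int -> (a -> d)) ~ f  [subst: {e:=(Int -> c)} | 2 pending]
  bind f := (Int -> (a -> d))
step 3: unify g ~ List List b  [subst: {e:=(Int -> c), f:=(Int -> (a -> d))} | 1 pending]
  bind g := List List b
step 4: unify h ~ ((d -> d) -> (c -> d))  [subst: {e:=(Int -> c), f:=(Int -> (a -> d)), g:=List List b} | 0 pending]
  bind h := ((d -> d) -> (c -> d))

Answer: e:=(Int -> c) f:=(Int -> (a -> d)) g:=List List b h:=((d -> d) -> (c -> d))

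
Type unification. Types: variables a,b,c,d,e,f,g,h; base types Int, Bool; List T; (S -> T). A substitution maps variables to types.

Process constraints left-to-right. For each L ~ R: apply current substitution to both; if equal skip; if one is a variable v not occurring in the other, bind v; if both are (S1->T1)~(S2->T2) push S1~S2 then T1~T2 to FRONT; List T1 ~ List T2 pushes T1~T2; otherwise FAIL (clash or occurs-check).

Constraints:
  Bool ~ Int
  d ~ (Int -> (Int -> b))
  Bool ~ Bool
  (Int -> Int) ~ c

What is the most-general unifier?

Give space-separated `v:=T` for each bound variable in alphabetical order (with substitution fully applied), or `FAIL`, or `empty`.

Answer: FAIL

Derivation:
step 1: unify Bool ~ Int  [subst: {-} | 3 pending]
  clash: Bool vs Int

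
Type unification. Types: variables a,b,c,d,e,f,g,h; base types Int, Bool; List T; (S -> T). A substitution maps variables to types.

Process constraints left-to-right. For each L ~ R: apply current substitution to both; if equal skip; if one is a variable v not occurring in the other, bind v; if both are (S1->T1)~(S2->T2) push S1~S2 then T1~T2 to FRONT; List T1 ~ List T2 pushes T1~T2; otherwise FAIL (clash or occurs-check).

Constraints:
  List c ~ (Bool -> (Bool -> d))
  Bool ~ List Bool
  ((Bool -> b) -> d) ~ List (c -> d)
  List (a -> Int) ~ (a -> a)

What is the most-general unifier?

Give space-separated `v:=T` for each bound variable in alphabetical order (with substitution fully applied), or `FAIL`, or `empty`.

step 1: unify List c ~ (Bool -> (Bool -> d))  [subst: {-} | 3 pending]
  clash: List c vs (Bool -> (Bool -> d))

Answer: FAIL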